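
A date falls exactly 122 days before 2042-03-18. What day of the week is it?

Saturday

Mar 18, 2042 is a Tuesday.
122 mod 7 = 3, so 122 days before a Tuesday is Tuesday − 3 = Saturday.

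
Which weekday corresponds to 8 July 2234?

Doomsday rule: the anchor day for the 2200s is Friday. For year 34: 34÷12 = 2 r 10, and 10÷4 = 2, so 2+10+2 = 14.
Friday + 14 ≡ Friday — that's 2234's doomsday.
In July the doomsday date is Jul 11.
Jul 8 is 3 days before Jul 11; 3 mod 7 = 3, so Friday − 3 = Tuesday.

Tuesday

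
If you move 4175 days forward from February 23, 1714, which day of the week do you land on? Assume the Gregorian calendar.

Monday

First find the weekday of Feb 23, 1714. Doomsday rule: the anchor day for the 1700s is Sunday. For year 14: 14÷12 = 1 r 2, and 2÷4 = 0, so 1+2+0 = 3.
Sunday + 3 ≡ Wednesday — that's 1714's doomsday.
In February the doomsday date is Feb 28 (1714 is not a leap year).
Feb 23 is 5 days before Feb 28; 5 mod 7 = 5, so Wednesday − 5 = Friday.
4175 mod 7 = 3, so 4175 days after a Friday is Friday + 3 = Monday.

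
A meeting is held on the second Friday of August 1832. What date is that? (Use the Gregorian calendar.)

August 10, 1832

August 1, 1832 is a Wednesday.
The first Friday is therefore August 3 (2 days later).
The second Friday is 3 + 1×7 = August 10.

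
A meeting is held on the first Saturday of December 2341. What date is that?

December 6, 2341

December 1, 2341 is a Monday.
The first Saturday is therefore December 6 (5 days later).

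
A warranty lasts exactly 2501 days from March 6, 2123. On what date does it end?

January 9, 2130

+366 (one year; includes Feb 29, 2124) → Mar 6, 2124 (2135 left).
+365 (one year) → Mar 6, 2125 (1770 left).
+365 (one year) → Mar 6, 2126 (1405 left).
+365 (one year) → Mar 6, 2127 (1040 left).
+366 (one year; includes Feb 29, 2128) → Mar 6, 2128 (674 left).
+365 (one year) → Mar 6, 2129 (309 left).
Mar has 31 days: +26 → Apr 1, 2129 (283 left).
Apr has 30 days: +30 → May 1, 2129 (253 left).
May has 31 days: +31 → Jun 1, 2129 (222 left).
Jun has 30 days: +30 → Jul 1, 2129 (192 left).
Jul has 31 days: +31 → Aug 1, 2129 (161 left).
Aug has 31 days: +31 → Sep 1, 2129 (130 left).
Sep has 30 days: +30 → Oct 1, 2129 (100 left).
Oct has 31 days: +31 → Nov 1, 2129 (69 left).
Nov has 30 days: +30 → Dec 1, 2129 (39 left).
Dec has 31 days: +31 → Jan 1, 2130 (8 left).
+8 → Jan 9, 2130.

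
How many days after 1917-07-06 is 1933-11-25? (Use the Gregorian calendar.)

5986

Jul 6, 1917 → Jul 6, 1918: 365 days.
Jul 6, 1918 → Jul 6, 1919: 365 days.
Jul 6, 1919 → Jul 6, 1920: 366 days (Feb 29, 1920 is in that span).
Jul 6, 1920 → Jul 6, 1921: 365 days.
Jul 6, 1921 → Jul 6, 1922: 365 days.
Jul 6, 1922 → Jul 6, 1923: 365 days.
Jul 6, 1923 → Jul 6, 1924: 366 days (Feb 29, 1924 is in that span).
Jul 6, 1924 → Jul 6, 1925: 365 days.
Jul 6, 1925 → Jul 6, 1926: 365 days.
Jul 6, 1926 → Jul 6, 1927: 365 days.
Jul 6, 1927 → Jul 6, 1928: 366 days (Feb 29, 1928 is in that span).
Jul 6, 1928 → Jul 6, 1929: 365 days.
Jul 6, 1929 → Jul 6, 1930: 365 days.
Jul 6, 1930 → Jul 6, 1931: 365 days.
Jul 6, 1931 → Jul 6, 1932: 366 days (Feb 29, 1932 is in that span).
Jul 6, 1932 → Jul 6, 1933: 365 days.
Jul 6, 1933 → Aug 6, 1933: 31 days (July has 31).
Aug 6, 1933 → Sep 6, 1933: 31 days (August has 31).
Sep 6, 1933 → Oct 6, 1933: 30 days (September has 30).
Oct 6, 1933 → Nov 6, 1933: 31 days (October has 31).
Nov 6, 1933 → Nov 25, 1933: 19 days.
Total: 5986 days.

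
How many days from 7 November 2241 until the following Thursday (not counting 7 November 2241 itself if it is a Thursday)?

Nov 7, 2241 is a Sunday.
From Sunday to the next Thursday is 4 days.

4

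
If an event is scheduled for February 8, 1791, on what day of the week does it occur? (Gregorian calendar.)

Tuesday

Doomsday rule: the anchor day for the 1700s is Sunday. For year 91: 91÷12 = 7 r 7, and 7÷4 = 1, so 7+7+1 = 15.
Sunday + 15 ≡ Monday — that's 1791's doomsday.
In February the doomsday date is Feb 28 (1791 is not a leap year).
Feb 8 is 20 days before Feb 28; 20 mod 7 = 6, so Monday − 6 = Tuesday.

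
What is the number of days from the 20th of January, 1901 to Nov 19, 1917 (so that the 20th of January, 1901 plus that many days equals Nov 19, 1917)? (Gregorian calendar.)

Jan 20, 1901 → Jan 20, 1902: 365 days.
Jan 20, 1902 → Jan 20, 1903: 365 days.
Jan 20, 1903 → Jan 20, 1904: 365 days.
Jan 20, 1904 → Jan 20, 1905: 366 days (Feb 29, 1904 is in that span).
Jan 20, 1905 → Jan 20, 1906: 365 days.
Jan 20, 1906 → Jan 20, 1907: 365 days.
Jan 20, 1907 → Jan 20, 1908: 365 days.
Jan 20, 1908 → Jan 20, 1909: 366 days (Feb 29, 1908 is in that span).
Jan 20, 1909 → Jan 20, 1910: 365 days.
Jan 20, 1910 → Jan 20, 1911: 365 days.
Jan 20, 1911 → Jan 20, 1912: 365 days.
Jan 20, 1912 → Jan 20, 1913: 366 days (Feb 29, 1912 is in that span).
Jan 20, 1913 → Jan 20, 1914: 365 days.
Jan 20, 1914 → Jan 20, 1915: 365 days.
Jan 20, 1915 → Jan 20, 1916: 365 days.
Jan 20, 1916 → Jan 20, 1917: 366 days (Feb 29, 1916 is in that span).
Jan 20, 1917 → Feb 20, 1917: 31 days (January has 31).
Feb 20, 1917 → Mar 20, 1917: 28 days (February has 28).
Mar 20, 1917 → Apr 20, 1917: 31 days (March has 31).
Apr 20, 1917 → May 20, 1917: 30 days (April has 30).
May 20, 1917 → Jun 20, 1917: 31 days (May has 31).
Jun 20, 1917 → Jul 20, 1917: 30 days (June has 30).
Jul 20, 1917 → Aug 20, 1917: 31 days (July has 31).
Aug 20, 1917 → Sep 20, 1917: 31 days (August has 31).
Sep 20, 1917 → Oct 20, 1917: 30 days (September has 30).
Oct 20, 1917 → Nov 19, 1917: 30 days.
Total: 6147 days.

6147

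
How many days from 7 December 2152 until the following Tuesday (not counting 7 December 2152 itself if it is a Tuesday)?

Dec 7, 2152 is a Thursday.
From Thursday to the next Tuesday is 5 days.

5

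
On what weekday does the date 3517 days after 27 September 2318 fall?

Monday

Sep 27, 2318 is a Friday.
3517 mod 7 = 3, so 3517 days after a Friday is Friday + 3 = Monday.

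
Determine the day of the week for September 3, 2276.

Sunday

Doomsday rule: the anchor day for the 2200s is Friday. For year 76: 76÷12 = 6 r 4, and 4÷4 = 1, so 6+4+1 = 11.
Friday + 11 ≡ Tuesday — that's 2276's doomsday.
In September the doomsday date is Sep 5.
Sep 3 is 2 days before Sep 5; 2 mod 7 = 2, so Tuesday − 2 = Sunday.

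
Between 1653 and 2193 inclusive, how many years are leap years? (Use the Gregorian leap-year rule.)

Multiples of 4 in [1653,2193]: 135.
Of those, multiples of 100: 5 (not leap unless ÷400).
Multiples of 400: 1.
Leap years = 135 − 5 + 1 = 131.

131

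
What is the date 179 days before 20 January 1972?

July 25, 1971

−20 → Dec 31, 1971 (end of Dec, 31 days; 159 left).
−31 → Nov 30, 1971 (end of Nov, 30 days; 128 left).
−30 → Oct 31, 1971 (end of Oct, 31 days; 98 left).
−31 → Sep 30, 1971 (end of Sep, 30 days; 67 left).
−30 → Aug 31, 1971 (end of Aug, 31 days; 37 left).
−31 → Jul 31, 1971 (end of Jul, 31 days; 6 left).
−6 → Jul 25, 1971.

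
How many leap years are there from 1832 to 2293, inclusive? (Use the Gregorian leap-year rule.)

Multiples of 4 in [1832,2293]: 116.
Of those, multiples of 100: 4 (not leap unless ÷400).
Multiples of 400: 1.
Leap years = 116 − 4 + 1 = 113.

113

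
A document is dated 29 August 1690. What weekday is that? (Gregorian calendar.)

Tuesday

Doomsday rule: the anchor day for the 1600s is Tuesday. For year 90: 90÷12 = 7 r 6, and 6÷4 = 1, so 7+6+1 = 14.
Tuesday + 14 ≡ Tuesday — that's 1690's doomsday.
In August the doomsday date is Aug 8.
Aug 29 is 21 days after Aug 8; 21 mod 7 = 0, so Tuesday + 0 = Tuesday.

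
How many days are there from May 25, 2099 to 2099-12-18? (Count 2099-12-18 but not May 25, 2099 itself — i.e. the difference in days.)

207

May 25, 2099 → Jun 25, 2099: 31 days (May has 31).
Jun 25, 2099 → Jul 25, 2099: 30 days (June has 30).
Jul 25, 2099 → Aug 25, 2099: 31 days (July has 31).
Aug 25, 2099 → Sep 25, 2099: 31 days (August has 31).
Sep 25, 2099 → Oct 25, 2099: 30 days (September has 30).
Oct 25, 2099 → Nov 25, 2099: 31 days (October has 31).
Nov 25, 2099 → Dec 18, 2099: 23 days.
Total: 207 days.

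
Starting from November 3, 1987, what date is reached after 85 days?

Nov has 30 days: +28 → Dec 1, 1987 (57 left).
Dec has 31 days: +31 → Jan 1, 1988 (26 left).
+26 → Jan 27, 1988.

January 27, 1988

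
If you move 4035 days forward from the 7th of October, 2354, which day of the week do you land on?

First find the weekday of Oct 7, 2354. Doomsday rule: the anchor day for the 2300s is Wednesday. For year 54: 54÷12 = 4 r 6, and 6÷4 = 1, so 4+6+1 = 11.
Wednesday + 11 ≡ Sunday — that's 2354's doomsday.
In October the doomsday date is Oct 10.
Oct 7 is 3 days before Oct 10; 3 mod 7 = 3, so Sunday − 3 = Thursday.
4035 mod 7 = 3, so 4035 days after a Thursday is Thursday + 3 = Sunday.

Sunday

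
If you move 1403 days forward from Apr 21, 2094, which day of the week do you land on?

First find the weekday of Apr 21, 2094. Doomsday rule: the anchor day for the 2000s is Tuesday. For year 94: 94÷12 = 7 r 10, and 10÷4 = 2, so 7+10+2 = 19.
Tuesday + 19 ≡ Sunday — that's 2094's doomsday.
In April the doomsday date is Apr 4.
Apr 21 is 17 days after Apr 4; 17 mod 7 = 3, so Sunday + 3 = Wednesday.
1403 mod 7 = 3, so 1403 days after a Wednesday is Wednesday + 3 = Saturday.

Saturday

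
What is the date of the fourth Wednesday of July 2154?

July 24, 2154

July 1, 2154 is a Monday.
The first Wednesday is therefore July 3 (2 days later).
The fourth Wednesday is 3 + 3×7 = July 24.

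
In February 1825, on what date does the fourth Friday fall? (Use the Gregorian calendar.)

February 1, 1825 is a Tuesday.
The first Friday is therefore February 4 (3 days later).
The fourth Friday is 4 + 3×7 = February 25.

February 25, 1825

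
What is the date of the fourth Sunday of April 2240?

April 26, 2240

April 1, 2240 is a Wednesday.
The first Sunday is therefore April 5 (4 days later).
The fourth Sunday is 5 + 3×7 = April 26.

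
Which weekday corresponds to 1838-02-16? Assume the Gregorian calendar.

Friday

January 1, 1838 is a Monday.
Jan 1, 1838 → Feb 1, 1838: 31 days (January has 31).
Feb 1, 1838 → Feb 16, 1838: 15 days.
Total: 46 days.
46 mod 7 = 4, so Monday + 4 = Friday.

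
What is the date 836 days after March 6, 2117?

June 20, 2119

+365 (one year) → Mar 6, 2118 (471 left).
+365 (one year) → Mar 6, 2119 (106 left).
Mar has 31 days: +26 → Apr 1, 2119 (80 left).
Apr has 30 days: +30 → May 1, 2119 (50 left).
May has 31 days: +31 → Jun 1, 2119 (19 left).
+19 → Jun 20, 2119.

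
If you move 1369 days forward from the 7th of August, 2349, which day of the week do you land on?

Aug 7, 2349 is a Sunday.
1369 mod 7 = 4, so 1369 days after a Sunday is Sunday + 4 = Thursday.

Thursday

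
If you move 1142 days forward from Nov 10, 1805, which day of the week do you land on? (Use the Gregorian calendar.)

Monday

First find the weekday of Nov 10, 1805. Doomsday rule: the anchor day for the 1800s is Friday. For year 05: 5÷12 = 0 r 5, and 5÷4 = 1, so 0+5+1 = 6.
Friday + 6 ≡ Thursday — that's 1805's doomsday.
In November the doomsday date is Nov 7.
Nov 10 is 3 days after Nov 7; 3 mod 7 = 3, so Thursday + 3 = Sunday.
1142 mod 7 = 1, so 1142 days after a Sunday is Sunday + 1 = Monday.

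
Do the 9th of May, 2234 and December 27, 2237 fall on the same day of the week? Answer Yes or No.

No

From May 9, 2234 to Dec 27, 2237 is 1328 days.
1328 mod 7 = 5, so they are different weekdays.
(May 9, 2234 is a Friday; Dec 27, 2237 is a Wednesday.)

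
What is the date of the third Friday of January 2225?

January 21, 2225

January 1, 2225 is a Saturday.
The first Friday is therefore January 7 (6 days later).
The third Friday is 7 + 2×7 = January 21.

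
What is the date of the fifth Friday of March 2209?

March 1, 2209 is a Wednesday.
The first Friday is therefore March 3 (2 days later).
The fifth Friday is 3 + 4×7 = March 31.

March 31, 2209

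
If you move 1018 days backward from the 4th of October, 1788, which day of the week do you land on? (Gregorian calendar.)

Wednesday

First find the weekday of Oct 4, 1788. Doomsday rule: the anchor day for the 1700s is Sunday. For year 88: 88÷12 = 7 r 4, and 4÷4 = 1, so 7+4+1 = 12.
Sunday + 12 ≡ Friday — that's 1788's doomsday.
In October the doomsday date is Oct 10.
Oct 4 is 6 days before Oct 10; 6 mod 7 = 6, so Friday − 6 = Saturday.
1018 mod 7 = 3, so 1018 days before a Saturday is Saturday − 3 = Wednesday.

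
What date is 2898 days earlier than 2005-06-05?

June 29, 1997

−365 (one year) → Jun 5, 2004 (2533 left).
−366 (one year; includes Feb 29, 2004) → Jun 5, 2003 (2167 left).
−365 (one year) → Jun 5, 2002 (1802 left).
−365 (one year) → Jun 5, 2001 (1437 left).
−365 (one year) → Jun 5, 2000 (1072 left).
−366 (one year; includes Feb 29, 2000) → Jun 5, 1999 (706 left).
−365 (one year) → Jun 5, 1998 (341 left).
−5 → May 31, 1998 (end of May, 31 days; 336 left).
−31 → Apr 30, 1998 (end of Apr, 30 days; 305 left).
−30 → Mar 31, 1998 (end of Mar, 31 days; 275 left).
−31 → Feb 28, 1998 (end of Feb, 28 days; 244 left).
−28 → Jan 31, 1998 (end of Jan, 31 days; 216 left).
−31 → Dec 31, 1997 (end of Dec, 31 days; 185 left).
−31 → Nov 30, 1997 (end of Nov, 30 days; 154 left).
−30 → Oct 31, 1997 (end of Oct, 31 days; 124 left).
−31 → Sep 30, 1997 (end of Sep, 30 days; 93 left).
−30 → Aug 31, 1997 (end of Aug, 31 days; 63 left).
−31 → Jul 31, 1997 (end of Jul, 31 days; 32 left).
−31 → Jun 30, 1997 (end of Jun, 30 days; 1 left).
−1 → Jun 29, 1997.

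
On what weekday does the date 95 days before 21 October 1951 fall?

Wednesday

First find the weekday of Oct 21, 1951. Doomsday rule: the anchor day for the 1900s is Wednesday. For year 51: 51÷12 = 4 r 3, and 3÷4 = 0, so 4+3+0 = 7.
Wednesday + 7 ≡ Wednesday — that's 1951's doomsday.
In October the doomsday date is Oct 10.
Oct 21 is 11 days after Oct 10; 11 mod 7 = 4, so Wednesday + 4 = Sunday.
95 mod 7 = 4, so 95 days before a Sunday is Sunday − 4 = Wednesday.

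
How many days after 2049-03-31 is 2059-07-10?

Mar 31, 2049 → Mar 31, 2050: 365 days.
Mar 31, 2050 → Mar 31, 2051: 365 days.
Mar 31, 2051 → Mar 31, 2052: 366 days (Feb 29, 2052 is in that span).
Mar 31, 2052 → Mar 31, 2053: 365 days.
Mar 31, 2053 → Mar 31, 2054: 365 days.
Mar 31, 2054 → Mar 31, 2055: 365 days.
Mar 31, 2055 → Mar 31, 2056: 366 days (Feb 29, 2056 is in that span).
Mar 31, 2056 → Mar 31, 2057: 365 days.
Mar 31, 2057 → Mar 31, 2058: 365 days.
Mar 31, 2058 → Mar 31, 2059: 365 days.
Mar 31, 2059 → Apr 30, 2059: 30 days (March has 31).
Apr 30, 2059 → May 30, 2059: 30 days (April has 30).
May 30, 2059 → Jun 30, 2059: 31 days (May has 31).
Jun 30, 2059 → Jul 10, 2059: 10 days.
Total: 3753 days.

3753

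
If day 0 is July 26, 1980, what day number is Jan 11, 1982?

Jul 26, 1980 → Jul 26, 1981: 365 days.
Jul 26, 1981 → Aug 26, 1981: 31 days (July has 31).
Aug 26, 1981 → Sep 26, 1981: 31 days (August has 31).
Sep 26, 1981 → Oct 26, 1981: 30 days (September has 30).
Oct 26, 1981 → Nov 26, 1981: 31 days (October has 31).
Nov 26, 1981 → Dec 26, 1981: 30 days (November has 30).
Dec 26, 1981 → Jan 11, 1982: 16 days.
Total: 534 days.

534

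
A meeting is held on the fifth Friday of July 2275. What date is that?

July 30, 2275

July 1, 2275 is a Thursday.
The first Friday is therefore July 2 (1 days later).
The fifth Friday is 2 + 4×7 = July 30.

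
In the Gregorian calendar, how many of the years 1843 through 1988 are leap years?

Multiples of 4 in [1843,1988]: 37.
Of those, multiples of 100: 1 (not leap unless ÷400).
Multiples of 400: 0.
Leap years = 37 − 1 + 0 = 36.

36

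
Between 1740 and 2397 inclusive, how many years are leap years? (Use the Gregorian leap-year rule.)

Multiples of 4 in [1740,2397]: 165.
Of those, multiples of 100: 6 (not leap unless ÷400).
Multiples of 400: 1.
Leap years = 165 − 6 + 1 = 160.

160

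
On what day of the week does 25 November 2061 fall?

Friday

January 1, 2061 is a Saturday.
Jan 1, 2061 → Feb 1, 2061: 31 days (January has 31).
Feb 1, 2061 → Mar 1, 2061: 28 days (February has 28).
Mar 1, 2061 → Apr 1, 2061: 31 days (March has 31).
Apr 1, 2061 → May 1, 2061: 30 days (April has 30).
May 1, 2061 → Jun 1, 2061: 31 days (May has 31).
Jun 1, 2061 → Jul 1, 2061: 30 days (June has 30).
Jul 1, 2061 → Aug 1, 2061: 31 days (July has 31).
Aug 1, 2061 → Sep 1, 2061: 31 days (August has 31).
Sep 1, 2061 → Oct 1, 2061: 30 days (September has 30).
Oct 1, 2061 → Nov 1, 2061: 31 days (October has 31).
Nov 1, 2061 → Nov 25, 2061: 24 days.
Total: 328 days.
328 mod 7 = 6, so Saturday + 6 = Friday.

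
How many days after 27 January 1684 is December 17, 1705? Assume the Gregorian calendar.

Jan 27, 1684 → Jan 27, 1685: 366 days (Feb 29, 1684 is in that span).
Jan 27, 1685 → Jan 27, 1686: 365 days.
Jan 27, 1686 → Jan 27, 1687: 365 days.
Jan 27, 1687 → Jan 27, 1688: 365 days.
Jan 27, 1688 → Jan 27, 1689: 366 days (Feb 29, 1688 is in that span).
Jan 27, 1689 → Jan 27, 1690: 365 days.
Jan 27, 1690 → Jan 27, 1691: 365 days.
Jan 27, 1691 → Jan 27, 1692: 365 days.
Jan 27, 1692 → Jan 27, 1693: 366 days (Feb 29, 1692 is in that span).
Jan 27, 1693 → Jan 27, 1694: 365 days.
Jan 27, 1694 → Jan 27, 1695: 365 days.
Jan 27, 1695 → Jan 27, 1696: 365 days.
Jan 27, 1696 → Jan 27, 1697: 366 days (Feb 29, 1696 is in that span).
Jan 27, 1697 → Jan 27, 1698: 365 days.
Jan 27, 1698 → Jan 27, 1699: 365 days.
Jan 27, 1699 → Jan 27, 1700: 365 days.
Jan 27, 1700 → Jan 27, 1701: 365 days.
Jan 27, 1701 → Jan 27, 1702: 365 days.
Jan 27, 1702 → Jan 27, 1703: 365 days.
Jan 27, 1703 → Jan 27, 1704: 365 days.
Jan 27, 1704 → Jan 27, 1705: 366 days (Feb 29, 1704 is in that span).
Jan 27, 1705 → Feb 27, 1705: 31 days (January has 31).
Feb 27, 1705 → Mar 27, 1705: 28 days (February has 28).
Mar 27, 1705 → Apr 27, 1705: 31 days (March has 31).
Apr 27, 1705 → May 27, 1705: 30 days (April has 30).
May 27, 1705 → Jun 27, 1705: 31 days (May has 31).
Jun 27, 1705 → Jul 27, 1705: 30 days (June has 30).
Jul 27, 1705 → Aug 27, 1705: 31 days (July has 31).
Aug 27, 1705 → Sep 27, 1705: 31 days (August has 31).
Sep 27, 1705 → Oct 27, 1705: 30 days (September has 30).
Oct 27, 1705 → Nov 27, 1705: 31 days (October has 31).
Nov 27, 1705 → Dec 17, 1705: 20 days.
Total: 7994 days.

7994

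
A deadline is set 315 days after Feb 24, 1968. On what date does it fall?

Feb has 29 days: +6 → Mar 1, 1968 (309 left).
Mar has 31 days: +31 → Apr 1, 1968 (278 left).
Apr has 30 days: +30 → May 1, 1968 (248 left).
May has 31 days: +31 → Jun 1, 1968 (217 left).
Jun has 30 days: +30 → Jul 1, 1968 (187 left).
Jul has 31 days: +31 → Aug 1, 1968 (156 left).
Aug has 31 days: +31 → Sep 1, 1968 (125 left).
Sep has 30 days: +30 → Oct 1, 1968 (95 left).
Oct has 31 days: +31 → Nov 1, 1968 (64 left).
Nov has 30 days: +30 → Dec 1, 1968 (34 left).
Dec has 31 days: +31 → Jan 1, 1969 (3 left).
+3 → Jan 4, 1969.

January 4, 1969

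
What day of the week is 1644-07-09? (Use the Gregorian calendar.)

Saturday

Doomsday rule: the anchor day for the 1600s is Tuesday. For year 44: 44÷12 = 3 r 8, and 8÷4 = 2, so 3+8+2 = 13.
Tuesday + 13 ≡ Monday — that's 1644's doomsday.
In July the doomsday date is Jul 11.
Jul 9 is 2 days before Jul 11; 2 mod 7 = 2, so Monday − 2 = Saturday.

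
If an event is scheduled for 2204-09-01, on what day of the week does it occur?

Doomsday rule: the anchor day for the 2200s is Friday. For year 04: 4÷12 = 0 r 4, and 4÷4 = 1, so 0+4+1 = 5.
Friday + 5 ≡ Wednesday — that's 2204's doomsday.
In September the doomsday date is Sep 5.
Sep 1 is 4 days before Sep 5; 4 mod 7 = 4, so Wednesday − 4 = Saturday.

Saturday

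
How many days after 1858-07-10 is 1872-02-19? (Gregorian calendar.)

4972

Jul 10, 1858 → Jul 10, 1859: 365 days.
Jul 10, 1859 → Jul 10, 1860: 366 days (Feb 29, 1860 is in that span).
Jul 10, 1860 → Jul 10, 1861: 365 days.
Jul 10, 1861 → Jul 10, 1862: 365 days.
Jul 10, 1862 → Jul 10, 1863: 365 days.
Jul 10, 1863 → Jul 10, 1864: 366 days (Feb 29, 1864 is in that span).
Jul 10, 1864 → Jul 10, 1865: 365 days.
Jul 10, 1865 → Jul 10, 1866: 365 days.
Jul 10, 1866 → Jul 10, 1867: 365 days.
Jul 10, 1867 → Jul 10, 1868: 366 days (Feb 29, 1868 is in that span).
Jul 10, 1868 → Jul 10, 1869: 365 days.
Jul 10, 1869 → Jul 10, 1870: 365 days.
Jul 10, 1870 → Jul 10, 1871: 365 days.
Jul 10, 1871 → Aug 10, 1871: 31 days (July has 31).
Aug 10, 1871 → Sep 10, 1871: 31 days (August has 31).
Sep 10, 1871 → Oct 10, 1871: 30 days (September has 30).
Oct 10, 1871 → Nov 10, 1871: 31 days (October has 31).
Nov 10, 1871 → Dec 10, 1871: 30 days (November has 30).
Dec 10, 1871 → Jan 10, 1872: 31 days (December has 31).
Jan 10, 1872 → Feb 10, 1872: 31 days (January has 31).
Feb 10, 1872 → Feb 19, 1872: 9 days.
Total: 4972 days.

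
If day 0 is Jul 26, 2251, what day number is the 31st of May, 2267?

Jul 26, 2251 → Jul 26, 2252: 366 days (Feb 29, 2252 is in that span).
Jul 26, 2252 → Jul 26, 2253: 365 days.
Jul 26, 2253 → Jul 26, 2254: 365 days.
Jul 26, 2254 → Jul 26, 2255: 365 days.
Jul 26, 2255 → Jul 26, 2256: 366 days (Feb 29, 2256 is in that span).
Jul 26, 2256 → Jul 26, 2257: 365 days.
Jul 26, 2257 → Jul 26, 2258: 365 days.
Jul 26, 2258 → Jul 26, 2259: 365 days.
Jul 26, 2259 → Jul 26, 2260: 366 days (Feb 29, 2260 is in that span).
Jul 26, 2260 → Jul 26, 2261: 365 days.
Jul 26, 2261 → Jul 26, 2262: 365 days.
Jul 26, 2262 → Jul 26, 2263: 365 days.
Jul 26, 2263 → Jul 26, 2264: 366 days (Feb 29, 2264 is in that span).
Jul 26, 2264 → Jul 26, 2265: 365 days.
Jul 26, 2265 → Jul 26, 2266: 365 days.
Jul 26, 2266 → Aug 26, 2266: 31 days (July has 31).
Aug 26, 2266 → Sep 26, 2266: 31 days (August has 31).
Sep 26, 2266 → Oct 26, 2266: 30 days (September has 30).
Oct 26, 2266 → Nov 26, 2266: 31 days (October has 31).
Nov 26, 2266 → Dec 26, 2266: 30 days (November has 30).
Dec 26, 2266 → Jan 26, 2267: 31 days (December has 31).
Jan 26, 2267 → Feb 26, 2267: 31 days (January has 31).
Feb 26, 2267 → Mar 26, 2267: 28 days (February has 28).
Mar 26, 2267 → Apr 26, 2267: 31 days (March has 31).
Apr 26, 2267 → May 26, 2267: 30 days (April has 30).
May 26, 2267 → May 31, 2267: 5 days.
Total: 5788 days.

5788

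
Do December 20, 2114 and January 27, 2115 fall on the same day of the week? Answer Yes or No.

From Dec 20, 2114 to Jan 27, 2115 is 38 days.
38 mod 7 = 3, so they are different weekdays.
(Dec 20, 2114 is a Thursday; Jan 27, 2115 is a Sunday.)

No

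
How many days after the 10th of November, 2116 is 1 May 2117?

172

Nov 10, 2116 → Dec 10, 2116: 30 days (November has 30).
Dec 10, 2116 → Jan 10, 2117: 31 days (December has 31).
Jan 10, 2117 → Feb 10, 2117: 31 days (January has 31).
Feb 10, 2117 → Mar 10, 2117: 28 days (February has 28).
Mar 10, 2117 → Apr 10, 2117: 31 days (March has 31).
Apr 10, 2117 → May 1, 2117: 21 days.
Total: 172 days.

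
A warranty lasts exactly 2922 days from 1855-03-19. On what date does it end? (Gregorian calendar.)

March 19, 1863

+366 (one year; includes Feb 29, 1856) → Mar 19, 1856 (2556 left).
+365 (one year) → Mar 19, 1857 (2191 left).
+365 (one year) → Mar 19, 1858 (1826 left).
+365 (one year) → Mar 19, 1859 (1461 left).
+366 (one year; includes Feb 29, 1860) → Mar 19, 1860 (1095 left).
+365 (one year) → Mar 19, 1861 (730 left).
+365 (one year) → Mar 19, 1862 (365 left).
Mar has 31 days: +13 → Apr 1, 1862 (352 left).
Apr has 30 days: +30 → May 1, 1862 (322 left).
May has 31 days: +31 → Jun 1, 1862 (291 left).
Jun has 30 days: +30 → Jul 1, 1862 (261 left).
Jul has 31 days: +31 → Aug 1, 1862 (230 left).
Aug has 31 days: +31 → Sep 1, 1862 (199 left).
Sep has 30 days: +30 → Oct 1, 1862 (169 left).
Oct has 31 days: +31 → Nov 1, 1862 (138 left).
Nov has 30 days: +30 → Dec 1, 1862 (108 left).
Dec has 31 days: +31 → Jan 1, 1863 (77 left).
Jan has 31 days: +31 → Feb 1, 1863 (46 left).
Feb has 28 days: +28 → Mar 1, 1863 (18 left).
+18 → Mar 19, 1863.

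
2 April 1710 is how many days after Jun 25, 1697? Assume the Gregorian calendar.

Jun 25, 1697 → Jun 25, 1698: 365 days.
Jun 25, 1698 → Jun 25, 1699: 365 days.
Jun 25, 1699 → Jun 25, 1700: 365 days.
Jun 25, 1700 → Jun 25, 1701: 365 days.
Jun 25, 1701 → Jun 25, 1702: 365 days.
Jun 25, 1702 → Jun 25, 1703: 365 days.
Jun 25, 1703 → Jun 25, 1704: 366 days (Feb 29, 1704 is in that span).
Jun 25, 1704 → Jun 25, 1705: 365 days.
Jun 25, 1705 → Jun 25, 1706: 365 days.
Jun 25, 1706 → Jun 25, 1707: 365 days.
Jun 25, 1707 → Jun 25, 1708: 366 days (Feb 29, 1708 is in that span).
Jun 25, 1708 → Jun 25, 1709: 365 days.
Jun 25, 1709 → Jul 25, 1709: 30 days (June has 30).
Jul 25, 1709 → Aug 25, 1709: 31 days (July has 31).
Aug 25, 1709 → Sep 25, 1709: 31 days (August has 31).
Sep 25, 1709 → Oct 25, 1709: 30 days (September has 30).
Oct 25, 1709 → Nov 25, 1709: 31 days (October has 31).
Nov 25, 1709 → Dec 25, 1709: 30 days (November has 30).
Dec 25, 1709 → Jan 25, 1710: 31 days (December has 31).
Jan 25, 1710 → Feb 25, 1710: 31 days (January has 31).
Feb 25, 1710 → Mar 25, 1710: 28 days (February has 28).
Mar 25, 1710 → Apr 2, 1710: 8 days.
Total: 4663 days.

4663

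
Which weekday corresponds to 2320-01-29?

Thursday

Doomsday rule: the anchor day for the 2300s is Wednesday. For year 20: 20÷12 = 1 r 8, and 8÷4 = 2, so 1+8+2 = 11.
Wednesday + 11 ≡ Sunday — that's 2320's doomsday.
In January the doomsday date is Jan 4 (2320 is a leap year (divisible by 4)).
Jan 29 is 25 days after Jan 4; 25 mod 7 = 4, so Sunday + 4 = Thursday.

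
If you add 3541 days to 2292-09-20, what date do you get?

June 2, 2302

+365 (one year) → Sep 20, 2293 (3176 left).
+365 (one year) → Sep 20, 2294 (2811 left).
+365 (one year) → Sep 20, 2295 (2446 left).
+366 (one year; includes Feb 29, 2296) → Sep 20, 2296 (2080 left).
+365 (one year) → Sep 20, 2297 (1715 left).
+365 (one year) → Sep 20, 2298 (1350 left).
+365 (one year) → Sep 20, 2299 (985 left).
+365 (one year) → Sep 20, 2300 (620 left).
+365 (one year) → Sep 20, 2301 (255 left).
Sep has 30 days: +11 → Oct 1, 2301 (244 left).
Oct has 31 days: +31 → Nov 1, 2301 (213 left).
Nov has 30 days: +30 → Dec 1, 2301 (183 left).
Dec has 31 days: +31 → Jan 1, 2302 (152 left).
Jan has 31 days: +31 → Feb 1, 2302 (121 left).
Feb has 28 days: +28 → Mar 1, 2302 (93 left).
Mar has 31 days: +31 → Apr 1, 2302 (62 left).
Apr has 30 days: +30 → May 1, 2302 (32 left).
May has 31 days: +31 → Jun 1, 2302 (1 left).
+1 → Jun 2, 2302.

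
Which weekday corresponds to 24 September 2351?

Monday

Doomsday rule: the anchor day for the 2300s is Wednesday. For year 51: 51÷12 = 4 r 3, and 3÷4 = 0, so 4+3+0 = 7.
Wednesday + 7 ≡ Wednesday — that's 2351's doomsday.
In September the doomsday date is Sep 5.
Sep 24 is 19 days after Sep 5; 19 mod 7 = 5, so Wednesday + 5 = Monday.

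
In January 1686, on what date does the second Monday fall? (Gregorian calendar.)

January 14, 1686

January 1, 1686 is a Tuesday.
The first Monday is therefore January 7 (6 days later).
The second Monday is 7 + 1×7 = January 14.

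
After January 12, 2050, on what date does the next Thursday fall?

January 13, 2050

Jan 12, 2050 is a Wednesday.
From Wednesday to the next Thursday is 1 day.
Jan 12, 2050 + 1 = Jan 13, 2050.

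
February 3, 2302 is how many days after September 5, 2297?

1611

Sep 5, 2297 → Sep 5, 2298: 365 days.
Sep 5, 2298 → Sep 5, 2299: 365 days.
Sep 5, 2299 → Sep 5, 2300: 365 days.
Sep 5, 2300 → Sep 5, 2301: 365 days.
Sep 5, 2301 → Oct 5, 2301: 30 days (September has 30).
Oct 5, 2301 → Nov 5, 2301: 31 days (October has 31).
Nov 5, 2301 → Dec 5, 2301: 30 days (November has 30).
Dec 5, 2301 → Jan 5, 2302: 31 days (December has 31).
Jan 5, 2302 → Feb 3, 2302: 29 days.
Total: 1611 days.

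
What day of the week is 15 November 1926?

Doomsday rule: the anchor day for the 1900s is Wednesday. For year 26: 26÷12 = 2 r 2, and 2÷4 = 0, so 2+2+0 = 4.
Wednesday + 4 ≡ Sunday — that's 1926's doomsday.
In November the doomsday date is Nov 7.
Nov 15 is 8 days after Nov 7; 8 mod 7 = 1, so Sunday + 1 = Monday.

Monday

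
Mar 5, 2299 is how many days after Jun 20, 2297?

623

Jun 20, 2297 → Jun 20, 2298: 365 days.
Jun 20, 2298 → Jul 20, 2298: 30 days (June has 30).
Jul 20, 2298 → Aug 20, 2298: 31 days (July has 31).
Aug 20, 2298 → Sep 20, 2298: 31 days (August has 31).
Sep 20, 2298 → Oct 20, 2298: 30 days (September has 30).
Oct 20, 2298 → Nov 20, 2298: 31 days (October has 31).
Nov 20, 2298 → Dec 20, 2298: 30 days (November has 30).
Dec 20, 2298 → Jan 20, 2299: 31 days (December has 31).
Jan 20, 2299 → Feb 20, 2299: 31 days (January has 31).
Feb 20, 2299 → Mar 5, 2299: 13 days.
Total: 623 days.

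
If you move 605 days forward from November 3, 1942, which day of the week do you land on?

Friday

Nov 3, 1942 is a Tuesday.
605 mod 7 = 3, so 605 days after a Tuesday is Tuesday + 3 = Friday.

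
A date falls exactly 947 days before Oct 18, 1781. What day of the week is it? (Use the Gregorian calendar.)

First find the weekday of Oct 18, 1781. Doomsday rule: the anchor day for the 1700s is Sunday. For year 81: 81÷12 = 6 r 9, and 9÷4 = 2, so 6+9+2 = 17.
Sunday + 17 ≡ Wednesday — that's 1781's doomsday.
In October the doomsday date is Oct 10.
Oct 18 is 8 days after Oct 10; 8 mod 7 = 1, so Wednesday + 1 = Thursday.
947 mod 7 = 2, so 947 days before a Thursday is Thursday − 2 = Tuesday.

Tuesday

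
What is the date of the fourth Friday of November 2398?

November 1, 2398 is a Sunday.
The first Friday is therefore November 6 (5 days later).
The fourth Friday is 6 + 3×7 = November 27.

November 27, 2398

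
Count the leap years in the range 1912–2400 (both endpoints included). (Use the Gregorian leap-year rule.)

120

Multiples of 4 in [1912,2400]: 123.
Of those, multiples of 100: 5 (not leap unless ÷400).
Multiples of 400: 2.
Leap years = 123 − 5 + 2 = 120.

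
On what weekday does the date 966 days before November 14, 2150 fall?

Nov 14, 2150 is a Saturday.
966 mod 7 = 0, so 966 days before a Saturday is Saturday − 0 = Saturday.

Saturday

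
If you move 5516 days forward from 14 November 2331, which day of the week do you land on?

Nov 14, 2331 is a Saturday.
5516 mod 7 = 0, so 5516 days after a Saturday is Saturday + 0 = Saturday.

Saturday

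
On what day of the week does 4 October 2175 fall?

Wednesday

Doomsday rule: the anchor day for the 2100s is Sunday. For year 75: 75÷12 = 6 r 3, and 3÷4 = 0, so 6+3+0 = 9.
Sunday + 9 ≡ Tuesday — that's 2175's doomsday.
In October the doomsday date is Oct 10.
Oct 4 is 6 days before Oct 10; 6 mod 7 = 6, so Tuesday − 6 = Wednesday.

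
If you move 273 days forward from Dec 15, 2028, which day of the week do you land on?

Friday

Dec 15, 2028 is a Friday.
273 mod 7 = 0, so 273 days after a Friday is Friday + 0 = Friday.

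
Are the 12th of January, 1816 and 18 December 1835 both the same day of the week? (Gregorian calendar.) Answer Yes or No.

Yes

From Jan 12, 1816 to Dec 18, 1835 is 7280 days.
7280 mod 7 = 0, so they are the same weekday.
(Jan 12, 1816 is a Friday; Dec 18, 1835 is a Friday.)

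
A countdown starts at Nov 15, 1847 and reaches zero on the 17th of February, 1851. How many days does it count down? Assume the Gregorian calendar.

Nov 15, 1847 → Nov 15, 1848: 366 days (Feb 29, 1848 is in that span).
Nov 15, 1848 → Nov 15, 1849: 365 days.
Nov 15, 1849 → Nov 15, 1850: 365 days.
Nov 15, 1850 → Dec 15, 1850: 30 days (November has 30).
Dec 15, 1850 → Jan 15, 1851: 31 days (December has 31).
Jan 15, 1851 → Feb 15, 1851: 31 days (January has 31).
Feb 15, 1851 → Feb 17, 1851: 2 days.
Total: 1190 days.

1190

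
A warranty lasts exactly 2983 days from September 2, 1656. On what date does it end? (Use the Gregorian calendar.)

November 2, 1664

+365 (one year) → Sep 2, 1657 (2618 left).
+365 (one year) → Sep 2, 1658 (2253 left).
+365 (one year) → Sep 2, 1659 (1888 left).
+366 (one year; includes Feb 29, 1660) → Sep 2, 1660 (1522 left).
+365 (one year) → Sep 2, 1661 (1157 left).
+365 (one year) → Sep 2, 1662 (792 left).
+365 (one year) → Sep 2, 1663 (427 left).
+366 (one year; includes Feb 29, 1664) → Sep 2, 1664 (61 left).
Sep has 30 days: +29 → Oct 1, 1664 (32 left).
Oct has 31 days: +31 → Nov 1, 1664 (1 left).
+1 → Nov 2, 1664.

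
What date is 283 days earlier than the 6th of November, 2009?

January 27, 2009

−6 → Oct 31, 2009 (end of Oct, 31 days; 277 left).
−31 → Sep 30, 2009 (end of Sep, 30 days; 246 left).
−30 → Aug 31, 2009 (end of Aug, 31 days; 216 left).
−31 → Jul 31, 2009 (end of Jul, 31 days; 185 left).
−31 → Jun 30, 2009 (end of Jun, 30 days; 154 left).
−30 → May 31, 2009 (end of May, 31 days; 124 left).
−31 → Apr 30, 2009 (end of Apr, 30 days; 93 left).
−30 → Mar 31, 2009 (end of Mar, 31 days; 63 left).
−31 → Feb 28, 2009 (end of Feb, 28 days; 32 left).
−28 → Jan 31, 2009 (end of Jan, 31 days; 4 left).
−4 → Jan 27, 2009.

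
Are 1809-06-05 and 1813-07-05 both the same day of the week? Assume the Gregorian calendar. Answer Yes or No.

From Jun 5, 1809 to Jul 5, 1813 is 1491 days.
1491 mod 7 = 0, so they are the same weekday.
(Jun 5, 1809 is a Monday; Jul 5, 1813 is a Monday.)

Yes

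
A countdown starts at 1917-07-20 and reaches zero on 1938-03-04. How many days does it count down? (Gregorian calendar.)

7532

Jul 20, 1917 → Jul 20, 1918: 365 days.
Jul 20, 1918 → Jul 20, 1919: 365 days.
Jul 20, 1919 → Jul 20, 1920: 366 days (Feb 29, 1920 is in that span).
Jul 20, 1920 → Jul 20, 1921: 365 days.
Jul 20, 1921 → Jul 20, 1922: 365 days.
Jul 20, 1922 → Jul 20, 1923: 365 days.
Jul 20, 1923 → Jul 20, 1924: 366 days (Feb 29, 1924 is in that span).
Jul 20, 1924 → Jul 20, 1925: 365 days.
Jul 20, 1925 → Jul 20, 1926: 365 days.
Jul 20, 1926 → Jul 20, 1927: 365 days.
Jul 20, 1927 → Jul 20, 1928: 366 days (Feb 29, 1928 is in that span).
Jul 20, 1928 → Jul 20, 1929: 365 days.
Jul 20, 1929 → Jul 20, 1930: 365 days.
Jul 20, 1930 → Jul 20, 1931: 365 days.
Jul 20, 1931 → Jul 20, 1932: 366 days (Feb 29, 1932 is in that span).
Jul 20, 1932 → Jul 20, 1933: 365 days.
Jul 20, 1933 → Jul 20, 1934: 365 days.
Jul 20, 1934 → Jul 20, 1935: 365 days.
Jul 20, 1935 → Jul 20, 1936: 366 days (Feb 29, 1936 is in that span).
Jul 20, 1936 → Jul 20, 1937: 365 days.
Jul 20, 1937 → Aug 20, 1937: 31 days (July has 31).
Aug 20, 1937 → Sep 20, 1937: 31 days (August has 31).
Sep 20, 1937 → Oct 20, 1937: 30 days (September has 30).
Oct 20, 1937 → Nov 20, 1937: 31 days (October has 31).
Nov 20, 1937 → Dec 20, 1937: 30 days (November has 30).
Dec 20, 1937 → Jan 20, 1938: 31 days (December has 31).
Jan 20, 1938 → Feb 20, 1938: 31 days (January has 31).
Feb 20, 1938 → Mar 4, 1938: 12 days.
Total: 7532 days.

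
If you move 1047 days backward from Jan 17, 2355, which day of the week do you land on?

Thursday

First find the weekday of Jan 17, 2355. Doomsday rule: the anchor day for the 2300s is Wednesday. For year 55: 55÷12 = 4 r 7, and 7÷4 = 1, so 4+7+1 = 12.
Wednesday + 12 ≡ Monday — that's 2355's doomsday.
In January the doomsday date is Jan 3 (2355 is not a leap year).
Jan 17 is 14 days after Jan 3; 14 mod 7 = 0, so Monday + 0 = Monday.
1047 mod 7 = 4, so 1047 days before a Monday is Monday − 4 = Thursday.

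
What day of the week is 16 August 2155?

January 1, 2155 is a Wednesday.
Jan 1, 2155 → Feb 1, 2155: 31 days (January has 31).
Feb 1, 2155 → Mar 1, 2155: 28 days (February has 28).
Mar 1, 2155 → Apr 1, 2155: 31 days (March has 31).
Apr 1, 2155 → May 1, 2155: 30 days (April has 30).
May 1, 2155 → Jun 1, 2155: 31 days (May has 31).
Jun 1, 2155 → Jul 1, 2155: 30 days (June has 30).
Jul 1, 2155 → Aug 1, 2155: 31 days (July has 31).
Aug 1, 2155 → Aug 16, 2155: 15 days.
Total: 227 days.
227 mod 7 = 3, so Wednesday + 3 = Saturday.

Saturday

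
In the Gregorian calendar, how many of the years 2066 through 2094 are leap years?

7

Multiples of 4 in [2066,2094]: 7.
Of those, multiples of 100: 0 (not leap unless ÷400).
Multiples of 400: 0.
Leap years = 7 − 0 + 0 = 7.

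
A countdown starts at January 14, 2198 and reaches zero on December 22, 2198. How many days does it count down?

342

Jan 14, 2198 → Feb 14, 2198: 31 days (January has 31).
Feb 14, 2198 → Mar 14, 2198: 28 days (February has 28).
Mar 14, 2198 → Apr 14, 2198: 31 days (March has 31).
Apr 14, 2198 → May 14, 2198: 30 days (April has 30).
May 14, 2198 → Jun 14, 2198: 31 days (May has 31).
Jun 14, 2198 → Jul 14, 2198: 30 days (June has 30).
Jul 14, 2198 → Aug 14, 2198: 31 days (July has 31).
Aug 14, 2198 → Sep 14, 2198: 31 days (August has 31).
Sep 14, 2198 → Oct 14, 2198: 30 days (September has 30).
Oct 14, 2198 → Nov 14, 2198: 31 days (October has 31).
Nov 14, 2198 → Dec 14, 2198: 30 days (November has 30).
Dec 14, 2198 → Dec 22, 2198: 8 days.
Total: 342 days.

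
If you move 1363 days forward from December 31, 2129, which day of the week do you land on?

Thursday

First find the weekday of Dec 31, 2129. Doomsday rule: the anchor day for the 2100s is Sunday. For year 29: 29÷12 = 2 r 5, and 5÷4 = 1, so 2+5+1 = 8.
Sunday + 8 ≡ Monday — that's 2129's doomsday.
In December the doomsday date is Dec 12.
Dec 31 is 19 days after Dec 12; 19 mod 7 = 5, so Monday + 5 = Saturday.
1363 mod 7 = 5, so 1363 days after a Saturday is Saturday + 5 = Thursday.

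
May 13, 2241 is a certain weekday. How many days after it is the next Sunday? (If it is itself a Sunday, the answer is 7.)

3

May 13, 2241 is a Thursday.
From Thursday to the next Sunday is 3 days.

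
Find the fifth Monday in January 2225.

January 1, 2225 is a Saturday.
The first Monday is therefore January 3 (2 days later).
The fifth Monday is 3 + 4×7 = January 31.

January 31, 2225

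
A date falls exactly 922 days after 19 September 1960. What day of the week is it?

First find the weekday of Sep 19, 1960. Doomsday rule: the anchor day for the 1900s is Wednesday. For year 60: 60÷12 = 5 r 0, and 0÷4 = 0, so 5+0+0 = 5.
Wednesday + 5 ≡ Monday — that's 1960's doomsday.
In September the doomsday date is Sep 5.
Sep 19 is 14 days after Sep 5; 14 mod 7 = 0, so Monday + 0 = Monday.
922 mod 7 = 5, so 922 days after a Monday is Monday + 5 = Saturday.

Saturday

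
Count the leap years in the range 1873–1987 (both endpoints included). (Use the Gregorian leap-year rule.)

Multiples of 4 in [1873,1987]: 28.
Of those, multiples of 100: 1 (not leap unless ÷400).
Multiples of 400: 0.
Leap years = 28 − 1 + 0 = 27.

27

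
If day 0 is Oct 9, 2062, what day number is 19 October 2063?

Oct 9, 2062 → Nov 9, 2062: 31 days (October has 31).
Nov 9, 2062 → Dec 9, 2062: 30 days (November has 30).
Dec 9, 2062 → Jan 9, 2063: 31 days (December has 31).
Jan 9, 2063 → Feb 9, 2063: 31 days (January has 31).
Feb 9, 2063 → Mar 9, 2063: 28 days (February has 28).
Mar 9, 2063 → Apr 9, 2063: 31 days (March has 31).
Apr 9, 2063 → May 9, 2063: 30 days (April has 30).
May 9, 2063 → Jun 9, 2063: 31 days (May has 31).
Jun 9, 2063 → Jul 9, 2063: 30 days (June has 30).
Jul 9, 2063 → Aug 9, 2063: 31 days (July has 31).
Aug 9, 2063 → Sep 9, 2063: 31 days (August has 31).
Sep 9, 2063 → Oct 9, 2063: 30 days (September has 30).
Oct 9, 2063 → Oct 19, 2063: 10 days.
Total: 375 days.

375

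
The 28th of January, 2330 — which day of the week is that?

Doomsday rule: the anchor day for the 2300s is Wednesday. For year 30: 30÷12 = 2 r 6, and 6÷4 = 1, so 2+6+1 = 9.
Wednesday + 9 ≡ Friday — that's 2330's doomsday.
In January the doomsday date is Jan 3 (2330 is not a leap year).
Jan 28 is 25 days after Jan 3; 25 mod 7 = 4, so Friday + 4 = Tuesday.

Tuesday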